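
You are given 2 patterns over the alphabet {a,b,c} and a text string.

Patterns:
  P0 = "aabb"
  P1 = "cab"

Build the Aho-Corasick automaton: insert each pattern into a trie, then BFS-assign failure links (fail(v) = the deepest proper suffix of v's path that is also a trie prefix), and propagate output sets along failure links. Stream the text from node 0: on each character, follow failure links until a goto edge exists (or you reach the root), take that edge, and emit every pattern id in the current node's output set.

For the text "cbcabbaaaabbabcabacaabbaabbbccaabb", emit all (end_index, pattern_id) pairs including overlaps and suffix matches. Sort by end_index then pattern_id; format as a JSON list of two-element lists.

Build:
Trie (insert patterns):
  0='ε' goto a→1 c→5
  1='a' goto a→2
  2='aa' goto b→3
  3='aab' goto b→4
  4='aabb' goto ·  [P0 ends]
  5='c' goto a→6
  6='ca' goto b→7
  7='cab' goto ·  [P1 ends]

Failure links (BFS by depth):
  fail(1) 'a': from fail(0)=0 chase 'a': 0 ⇒ 0;  out=∅∪out(0)=∅
  fail(5) 'c': from fail(0)=0 chase 'c': 0 ⇒ 0;  out=∅∪out(0)=∅
  fail(2) 'aa': from fail(1)=0 chase 'a': 0 ⇒ 1;  out=∅∪out(1)=∅
  fail(6) 'ca': from fail(5)=0 chase 'a': 0 ⇒ 1;  out=∅∪out(1)=∅
  fail(3) 'aab': from fail(2)=1 chase 'b': 1→0 ⇒ 0;  out=∅∪out(0)=∅
  fail(7) 'cab': from fail(6)=1 chase 'b': 1→0 ⇒ 0;  out={1}∪out(0)={1}
  fail(4) 'aabb': from fail(3)=0 chase 'b': 0 ⇒ 0;  out={0}∪out(0)={0}

Scan:
i=0 'c': node 0→5
i=1 'b': node 5→0 (via fail)
i=2 'c': node 0→5
i=3 'a': node 5→6
i=4 'b': node 6→7  → match P1@[2:4]
i=5 'b': node 7→0 (via fail)
i=6 'a': node 0→1
i=7 'a': node 1→2
i=8 'a': node 2→2 (via fail)
i=9 'a': node 2→2 (via fail)
i=10 'b': node 2→3
i=11 'b': node 3→4  → match P0@[8:11]
i=12 'a': node 4→1 (via fail)
i=13 'b': node 1→0 (via fail)
i=14 'c': node 0→5
i=15 'a': node 5→6
i=16 'b': node 6→7  → match P1@[14:16]
i=17 'a': node 7→1 (via fail)
i=18 'c': node 1→5 (via fail)
i=19 'a': node 5→6
i=20 'a': node 6→2 (via fail)
i=21 'b': node 2→3
i=22 'b': node 3→4  → match P0@[19:22]
i=23 'a': node 4→1 (via fail)
i=24 'a': node 1→2
i=25 'b': node 2→3
i=26 'b': node 3→4  → match P0@[23:26]
i=27 'b': node 4→0 (via fail)
i=28 'c': node 0→5
i=29 'c': node 5→5 (via fail)
i=30 'a': node 5→6
i=31 'a': node 6→2 (via fail)
i=32 'b': node 2→3
i=33 'b': node 3→4  → match P0@[30:33]

Matches: [[4,1],[11,0],[16,1],[22,0],[26,0],[33,0]]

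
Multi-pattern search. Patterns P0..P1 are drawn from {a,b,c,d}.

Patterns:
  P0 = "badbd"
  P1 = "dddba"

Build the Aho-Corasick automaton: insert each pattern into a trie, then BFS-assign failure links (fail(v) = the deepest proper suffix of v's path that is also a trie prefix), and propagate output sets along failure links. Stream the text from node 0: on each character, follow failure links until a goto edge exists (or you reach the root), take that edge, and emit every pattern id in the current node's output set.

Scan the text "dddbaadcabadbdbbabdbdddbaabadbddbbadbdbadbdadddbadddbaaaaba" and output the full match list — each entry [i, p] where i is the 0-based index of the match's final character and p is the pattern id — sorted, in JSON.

Build automaton:
Trie (insert patterns):
  n0 'ε': b→1 d→6
  n1 'b': a→2
  n2 'ba': d→3
  n3 'bad': b→4
  n4 'badb': d→5
  n5 'badbd': ·  ←P0
  n6 'd': d→7
  n7 'dd': d→8
  n8 'ddd': b→9
  n9 'dddb': a→10
  n10 'dddba': ·  ←P1

BFS fail/out derivation:
  n1('b'): parent n0 fail=0; on 'b' 0 → fail=0;  out ∅∪∅=∅
  n6('d'): parent n0 fail=0; on 'd' 0 → fail=0;  out ∅∪∅=∅
  n2('ba'): parent n1 fail=0; on 'a' 0 → fail=0;  out ∅∪∅=∅
  n7('dd'): parent n6 fail=0; on 'd' 0 → fail=6;  out ∅∪∅=∅
  n3('bad'): parent n2 fail=0; on 'd' 0 → fail=6;  out ∅∪∅=∅
  n8('ddd'): parent n7 fail=6; on 'd' 6 → fail=7;  out ∅∪∅=∅
  n4('badb'): parent n3 fail=6; on 'b' 6→0 → fail=1;  out ∅∪∅=∅
  n9('dddb'): parent n8 fail=7; on 'b' 7→6→0 → fail=1;  out ∅∪∅=∅
  n5('badbd'): parent n4 fail=1; on 'd' 1→0 → fail=6;  out {0}∪∅={0}
  n10('dddba'): parent n9 fail=1; on 'a' 1 → fail=2;  out {1}∪∅={1}

Text stream:
[0] read 'd'  n0⇒n6
[1] read 'd'  n6⇒n7
[2] read 'd'  n7⇒n8
[3] read 'b'  n8⇒n9
[4] read 'a'  n9⇒n10  → match P1@[0:4]
[5] read 'a'  n10⇒n0 (fail-walked)
[6] read 'd'  n0⇒n6
[7] read 'c'  n6⇒n0 (fail-walked)
[8] read 'a'  n0⇒n0
[9] read 'b'  n0⇒n1
[10] read 'a'  n1⇒n2
[11] read 'd'  n2⇒n3
[12] read 'b'  n3⇒n4
[13] read 'd'  n4⇒n5  → match P0@[9:13]
[14] read 'b'  n5⇒n1 (fail-walked)
[15] read 'b'  n1⇒n1 (fail-walked)
[16] read 'a'  n1⇒n2
[17] read 'b'  n2⇒n1 (fail-walked)
[18] read 'd'  n1⇒n6 (fail-walked)
[19] read 'b'  n6⇒n1 (fail-walked)
[20] read 'd'  n1⇒n6 (fail-walked)
[21] read 'd'  n6⇒n7
[22] read 'd'  n7⇒n8
[23] read 'b'  n8⇒n9
[24] read 'a'  n9⇒n10  → match P1@[20:24]
[25] read 'a'  n10⇒n0 (fail-walked)
[26] read 'b'  n0⇒n1
[27] read 'a'  n1⇒n2
[28] read 'd'  n2⇒n3
[29] read 'b'  n3⇒n4
[30] read 'd'  n4⇒n5  → match P0@[26:30]
[31] read 'd'  n5⇒n7 (fail-walked)
[32] read 'b'  n7⇒n1 (fail-walked)
[33] read 'b'  n1⇒n1 (fail-walked)
[34] read 'a'  n1⇒n2
[35] read 'd'  n2⇒n3
[36] read 'b'  n3⇒n4
[37] read 'd'  n4⇒n5  → match P0@[33:37]
[38] read 'b'  n5⇒n1 (fail-walked)
[39] read 'a'  n1⇒n2
[40] read 'd'  n2⇒n3
[41] read 'b'  n3⇒n4
[42] read 'd'  n4⇒n5  → match P0@[38:42]
[43] read 'a'  n5⇒n0 (fail-walked)
[44] read 'd'  n0⇒n6
[45] read 'd'  n6⇒n7
[46] read 'd'  n7⇒n8
[47] read 'b'  n8⇒n9
[48] read 'a'  n9⇒n10  → match P1@[44:48]
[49] read 'd'  n10⇒n3 (fail-walked)
[50] read 'd'  n3⇒n7 (fail-walked)
[51] read 'd'  n7⇒n8
[52] read 'b'  n8⇒n9
[53] read 'a'  n9⇒n10  → match P1@[49:53]
[54] read 'a'  n10⇒n0 (fail-walked)
[55] read 'a'  n0⇒n0
[56] read 'a'  n0⇒n0
[57] read 'b'  n0⇒n1
[58] read 'a'  n1⇒n2

Matches: [[4,1],[13,0],[24,1],[30,0],[37,0],[42,0],[48,1],[53,1]]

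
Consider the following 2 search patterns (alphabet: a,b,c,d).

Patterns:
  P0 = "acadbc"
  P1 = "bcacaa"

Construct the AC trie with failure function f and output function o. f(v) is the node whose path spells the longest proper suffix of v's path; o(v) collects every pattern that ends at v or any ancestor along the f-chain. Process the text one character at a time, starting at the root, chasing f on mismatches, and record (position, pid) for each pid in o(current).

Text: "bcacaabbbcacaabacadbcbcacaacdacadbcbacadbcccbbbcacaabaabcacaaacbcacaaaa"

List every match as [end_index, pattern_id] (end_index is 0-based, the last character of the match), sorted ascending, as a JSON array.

Build automaton:
Trie (insert patterns):
  n0 'ε': a→1 b→7
  n1 'a': c→2
  n2 'ac': a→3
  n3 'aca': d→4
  n4 'acad': b→5
  n5 'acadb': c→6
  n6 'acadbc': ·  ←P0
  n7 'b': c→8
  n8 'bc': a→9
  n9 'bca': c→10
  n10 'bcac': a→11
  n11 'bcaca': a→12
  n12 'bcacaa': ·  ←P1

BFS fail/out derivation:
  fail(1) 'a': from fail(0)=0 chase 'a': 0 ⇒ 0;  out=∅∪out(0)=∅
  fail(7) 'b': from fail(0)=0 chase 'b': 0 ⇒ 0;  out=∅∪out(0)=∅
  fail(2) 'ac': from fail(1)=0 chase 'c': 0 ⇒ 0;  out=∅∪out(0)=∅
  fail(8) 'bc': from fail(7)=0 chase 'c': 0 ⇒ 0;  out=∅∪out(0)=∅
  fail(3) 'aca': from fail(2)=0 chase 'a': 0 ⇒ 1;  out=∅∪out(1)=∅
  fail(9) 'bca': from fail(8)=0 chase 'a': 0 ⇒ 1;  out=∅∪out(1)=∅
  fail(4) 'acad': from fail(3)=1 chase 'd': 1→0 ⇒ 0;  out=∅∪out(0)=∅
  fail(10) 'bcac': from fail(9)=1 chase 'c': 1 ⇒ 2;  out=∅∪out(2)=∅
  fail(5) 'acadb': from fail(4)=0 chase 'b': 0 ⇒ 7;  out=∅∪out(7)=∅
  fail(11) 'bcaca': from fail(10)=2 chase 'a': 2 ⇒ 3;  out=∅∪out(3)=∅
  fail(6) 'acadbc': from fail(5)=7 chase 'c': 7 ⇒ 8;  out={0}∪out(8)={0}
  fail(12) 'bcacaa': from fail(11)=3 chase 'a': 3→1→0 ⇒ 1;  out={1}∪out(1)={1}

Scan:
[0] read 'b'  n0⇒n7
[1] read 'c'  n7⇒n8
[2] read 'a'  n8⇒n9
[3] read 'c'  n9⇒n10
[4] read 'a'  n10⇒n11
[5] read 'a'  n11⇒n12  → match P1@[0:5]
[6] read 'b'  n12⇒n7 ·f
[7] read 'b'  n7⇒n7 ·f
[8] read 'b'  n7⇒n7 ·f
[9] read 'c'  n7⇒n8
[10] read 'a'  n8⇒n9
[11] read 'c'  n9⇒n10
[12] read 'a'  n10⇒n11
[13] read 'a'  n11⇒n12  → match P1@[8:13]
[14] read 'b'  n12⇒n7 ·f
[15] read 'a'  n7⇒n1 ·f
[16] read 'c'  n1⇒n2
[17] read 'a'  n2⇒n3
[18] read 'd'  n3⇒n4
[19] read 'b'  n4⇒n5
[20] read 'c'  n5⇒n6  → match P0@[15:20]
[21] read 'b'  n6⇒n7 ·f
[22] read 'c'  n7⇒n8
[23] read 'a'  n8⇒n9
[24] read 'c'  n9⇒n10
[25] read 'a'  n10⇒n11
[26] read 'a'  n11⇒n12  → match P1@[21:26]
[27] read 'c'  n12⇒n2 ·f
[28] read 'd'  n2⇒n0 ·f
[29] read 'a'  n0⇒n1
[30] read 'c'  n1⇒n2
[31] read 'a'  n2⇒n3
[32] read 'd'  n3⇒n4
[33] read 'b'  n4⇒n5
[34] read 'c'  n5⇒n6  → match P0@[29:34]
[35] read 'b'  n6⇒n7 ·f
[36] read 'a'  n7⇒n1 ·f
[37] read 'c'  n1⇒n2
[38] read 'a'  n2⇒n3
[39] read 'd'  n3⇒n4
[40] read 'b'  n4⇒n5
[41] read 'c'  n5⇒n6  → match P0@[36:41]
[42] read 'c'  n6⇒n0 ·f
[43] read 'c'  n0⇒n0
[44] read 'b'  n0⇒n7
[45] read 'b'  n7⇒n7 ·f
[46] read 'b'  n7⇒n7 ·f
[47] read 'c'  n7⇒n8
[48] read 'a'  n8⇒n9
[49] read 'c'  n9⇒n10
[50] read 'a'  n10⇒n11
[51] read 'a'  n11⇒n12  → match P1@[46:51]
[52] read 'b'  n12⇒n7 ·f
[53] read 'a'  n7⇒n1 ·f
[54] read 'a'  n1⇒n1 ·f
[55] read 'b'  n1⇒n7 ·f
[56] read 'c'  n7⇒n8
[57] read 'a'  n8⇒n9
[58] read 'c'  n9⇒n10
[59] read 'a'  n10⇒n11
[60] read 'a'  n11⇒n12  → match P1@[55:60]
[61] read 'a'  n12⇒n1 ·f
[62] read 'c'  n1⇒n2
[63] read 'b'  n2⇒n7 ·f
[64] read 'c'  n7⇒n8
[65] read 'a'  n8⇒n9
[66] read 'c'  n9⇒n10
[67] read 'a'  n10⇒n11
[68] read 'a'  n11⇒n12  → match P1@[63:68]
[69] read 'a'  n12⇒n1 ·f
[70] read 'a'  n1⇒n1 ·f

Matches: [[5,1],[13,1],[20,0],[26,1],[34,0],[41,0],[51,1],[60,1],[68,1]]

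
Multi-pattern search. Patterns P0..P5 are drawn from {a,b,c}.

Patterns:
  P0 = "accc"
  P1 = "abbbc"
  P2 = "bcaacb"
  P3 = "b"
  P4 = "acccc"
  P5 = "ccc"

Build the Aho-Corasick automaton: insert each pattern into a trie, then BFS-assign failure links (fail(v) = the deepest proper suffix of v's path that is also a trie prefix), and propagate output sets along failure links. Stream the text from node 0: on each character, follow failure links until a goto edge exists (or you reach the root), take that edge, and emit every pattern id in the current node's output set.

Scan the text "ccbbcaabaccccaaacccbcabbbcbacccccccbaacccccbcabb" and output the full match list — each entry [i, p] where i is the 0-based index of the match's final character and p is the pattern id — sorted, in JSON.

Construct AC machine:
Trie nodes:
  n0 'ε': a→1 b→9 c→16
  n1 'a': b→5 c→2
  n2 'ac': c→3
  n3 'acc': c→4
  n4 'accc': c→15  [P0 ends]
  n5 'ab': b→6
  n6 'abb': b→7
  n7 'abbb': c→8
  n8 'abbbc': ·  [P1 ends]
  n9 'b': c→10  [P3 ends]
  n10 'bc': a→11
  n11 'bca': a→12
  n12 'bcaa': c→13
  n13 'bcaac': b→14
  n14 'bcaacb': ·  [P2 ends]
  n15 'acccc': ·  [P4 ends]
  n16 'c': c→17
  n17 'cc': c→18
  n18 'ccc': ·  [P5 ends]

Failure links (BFS by depth):
  fail(1) 'a': from fail(0)=0 chase 'a': 0 ⇒ 0;  out=∅∪out(0)=∅
  fail(9) 'b': from fail(0)=0 chase 'b': 0 ⇒ 0;  out={3}∪out(0)={3}
  fail(16) 'c': from fail(0)=0 chase 'c': 0 ⇒ 0;  out=∅∪out(0)=∅
  fail(2) 'ac': from fail(1)=0 chase 'c': 0 ⇒ 16;  out=∅∪out(16)=∅
  fail(5) 'ab': from fail(1)=0 chase 'b': 0 ⇒ 9;  out=∅∪out(9)={3}
  fail(10) 'bc': from fail(9)=0 chase 'c': 0 ⇒ 16;  out=∅∪out(16)=∅
  fail(17) 'cc': from fail(16)=0 chase 'c': 0 ⇒ 16;  out=∅∪out(16)=∅
  fail(3) 'acc': from fail(2)=16 chase 'c': 16 ⇒ 17;  out=∅∪out(17)=∅
  fail(6) 'abb': from fail(5)=9 chase 'b': 9→0 ⇒ 9;  out=∅∪out(9)={3}
  fail(11) 'bca': from fail(10)=16 chase 'a': 16→0 ⇒ 1;  out=∅∪out(1)=∅
  fail(18) 'ccc': from fail(17)=16 chase 'c': 16 ⇒ 17;  out={5}∪out(17)={5}
  fail(4) 'accc': from fail(3)=17 chase 'c': 17 ⇒ 18;  out={0}∪out(18)={0,5}
  fail(7) 'abbb': from fail(6)=9 chase 'b': 9→0 ⇒ 9;  out=∅∪out(9)={3}
  fail(12) 'bcaa': from fail(11)=1 chase 'a': 1→0 ⇒ 1;  out=∅∪out(1)=∅
  fail(8) 'abbbc': from fail(7)=9 chase 'c': 9 ⇒ 10;  out={1}∪out(10)={1}
  fail(13) 'bcaac': from fail(12)=1 chase 'c': 1 ⇒ 2;  out=∅∪out(2)=∅
  fail(15) 'acccc': from fail(4)=18 chase 'c': 18→17 ⇒ 18;  out={4}∪out(18)={4,5}
  fail(14) 'bcaacb': from fail(13)=2 chase 'b': 2→16→0 ⇒ 9;  out={2}∪out(9)={2,3}

Run:
i=0 'c': node 0→16
i=1 'c': node 16→17
i=2 'b': node 17→9 (fail-walked)  emit P3@[2:2]
i=3 'b': node 9→9 (fail-walked)  emit P3@[3:3]
i=4 'c': node 9→10
i=5 'a': node 10→11
i=6 'a': node 11→12
i=7 'b': node 12→5 (fail-walked)  emit P3@[7:7]
i=8 'a': node 5→1 (fail-walked)
i=9 'c': node 1→2
i=10 'c': node 2→3
i=11 'c': node 3→4  emit P0@[8:11],P5@[9:11]
i=12 'c': node 4→15  emit P4@[8:12],P5@[10:12]
i=13 'a': node 15→1 (fail-walked)
i=14 'a': node 1→1 (fail-walked)
i=15 'a': node 1→1 (fail-walked)
i=16 'c': node 1→2
i=17 'c': node 2→3
i=18 'c': node 3→4  emit P0@[15:18],P5@[16:18]
i=19 'b': node 4→9 (fail-walked)  emit P3@[19:19]
i=20 'c': node 9→10
i=21 'a': node 10→11
i=22 'b': node 11→5 (fail-walked)  emit P3@[22:22]
i=23 'b': node 5→6  emit P3@[23:23]
i=24 'b': node 6→7  emit P3@[24:24]
i=25 'c': node 7→8  emit P1@[21:25]
i=26 'b': node 8→9 (fail-walked)  emit P3@[26:26]
i=27 'a': node 9→1 (fail-walked)
i=28 'c': node 1→2
i=29 'c': node 2→3
i=30 'c': node 3→4  emit P0@[27:30],P5@[28:30]
i=31 'c': node 4→15  emit P4@[27:31],P5@[29:31]
i=32 'c': node 15→18 (fail-walked)  emit P5@[30:32]
i=33 'c': node 18→18 (fail-walked)  emit P5@[31:33]
i=34 'c': node 18→18 (fail-walked)  emit P5@[32:34]
i=35 'b': node 18→9 (fail-walked)  emit P3@[35:35]
i=36 'a': node 9→1 (fail-walked)
i=37 'a': node 1→1 (fail-walked)
i=38 'c': node 1→2
i=39 'c': node 2→3
i=40 'c': node 3→4  emit P0@[37:40],P5@[38:40]
i=41 'c': node 4→15  emit P4@[37:41],P5@[39:41]
i=42 'c': node 15→18 (fail-walked)  emit P5@[40:42]
i=43 'b': node 18→9 (fail-walked)  emit P3@[43:43]
i=44 'c': node 9→10
i=45 'a': node 10→11
i=46 'b': node 11→5 (fail-walked)  emit P3@[46:46]
i=47 'b': node 5→6  emit P3@[47:47]

Matches: [[2,3],[3,3],[7,3],[11,0],[11,5],[12,4],[12,5],[18,0],[18,5],[19,3],[22,3],[23,3],[24,3],[25,1],[26,3],[30,0],[30,5],[31,4],[31,5],[32,5],[33,5],[34,5],[35,3],[40,0],[40,5],[41,4],[41,5],[42,5],[43,3],[46,3],[47,3]]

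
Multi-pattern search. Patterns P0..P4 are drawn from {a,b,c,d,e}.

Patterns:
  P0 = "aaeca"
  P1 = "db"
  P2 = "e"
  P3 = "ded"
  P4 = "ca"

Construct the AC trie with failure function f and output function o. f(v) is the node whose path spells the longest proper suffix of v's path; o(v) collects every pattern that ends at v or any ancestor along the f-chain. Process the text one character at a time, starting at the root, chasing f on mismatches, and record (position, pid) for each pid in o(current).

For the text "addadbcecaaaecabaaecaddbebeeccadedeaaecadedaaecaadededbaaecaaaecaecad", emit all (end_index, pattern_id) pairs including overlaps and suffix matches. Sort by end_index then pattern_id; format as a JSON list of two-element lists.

Construct AC machine:
Trie nodes:
  n0 'ε': a→1 c→11 d→6 e→8
  n1 'a': a→2
  n2 'aa': e→3
  n3 'aae': c→4
  n4 'aaec': a→5
  n5 'aaeca': ·  [P0 ends]
  n6 'd': b→7 e→9
  n7 'db': ·  [P1 ends]
  n8 'e': ·  [P2 ends]
  n9 'de': d→10
  n10 'ded': ·  [P3 ends]
  n11 'c': a→12
  n12 'ca': ·  [P4 ends]

Failure links (BFS by depth):
  fail(1) 'a': from fail(0)=0 chase 'a': 0 ⇒ 0;  out=∅∪out(0)=∅
  fail(6) 'd': from fail(0)=0 chase 'd': 0 ⇒ 0;  out=∅∪out(0)=∅
  fail(8) 'e': from fail(0)=0 chase 'e': 0 ⇒ 0;  out={2}∪out(0)={2}
  fail(11) 'c': from fail(0)=0 chase 'c': 0 ⇒ 0;  out=∅∪out(0)=∅
  fail(2) 'aa': from fail(1)=0 chase 'a': 0 ⇒ 1;  out=∅∪out(1)=∅
  fail(7) 'db': from fail(6)=0 chase 'b': 0 ⇒ 0;  out={1}∪out(0)={1}
  fail(9) 'de': from fail(6)=0 chase 'e': 0 ⇒ 8;  out=∅∪out(8)={2}
  fail(12) 'ca': from fail(11)=0 chase 'a': 0 ⇒ 1;  out={4}∪out(1)={4}
  fail(3) 'aae': from fail(2)=1 chase 'e': 1→0 ⇒ 8;  out=∅∪out(8)={2}
  fail(10) 'ded': from fail(9)=8 chase 'd': 8→0 ⇒ 6;  out={3}∪out(6)={3}
  fail(4) 'aaec': from fail(3)=8 chase 'c': 8→0 ⇒ 11;  out=∅∪out(11)=∅
  fail(5) 'aaeca': from fail(4)=11 chase 'a': 11 ⇒ 12;  out={0}∪out(12)={0,4}

Text stream:
[0] read 'a'  n0⇒n1
[1] read 'd'  n1⇒n6 (fail-walked)
[2] read 'd'  n6⇒n6 (fail-walked)
[3] read 'a'  n6⇒n1 (fail-walked)
[4] read 'd'  n1⇒n6 (fail-walked)
[5] read 'b'  n6⇒n7  → match P1@[4:5]
[6] read 'c'  n7⇒n11 (fail-walked)
[7] read 'e'  n11⇒n8 (fail-walked)  → match P2@[7:7]
[8] read 'c'  n8⇒n11 (fail-walked)
[9] read 'a'  n11⇒n12  → match P4@[8:9]
[10] read 'a'  n12⇒n2 (fail-walked)
[11] read 'a'  n2⇒n2 (fail-walked)
[12] read 'e'  n2⇒n3  → match P2@[12:12]
[13] read 'c'  n3⇒n4
[14] read 'a'  n4⇒n5  → match P0@[10:14],P4@[13:14]
[15] read 'b'  n5⇒n0 (fail-walked)
[16] read 'a'  n0⇒n1
[17] read 'a'  n1⇒n2
[18] read 'e'  n2⇒n3  → match P2@[18:18]
[19] read 'c'  n3⇒n4
[20] read 'a'  n4⇒n5  → match P0@[16:20],P4@[19:20]
[21] read 'd'  n5⇒n6 (fail-walked)
[22] read 'd'  n6⇒n6 (fail-walked)
[23] read 'b'  n6⇒n7  → match P1@[22:23]
[24] read 'e'  n7⇒n8 (fail-walked)  → match P2@[24:24]
[25] read 'b'  n8⇒n0 (fail-walked)
[26] read 'e'  n0⇒n8  → match P2@[26:26]
[27] read 'e'  n8⇒n8 (fail-walked)  → match P2@[27:27]
[28] read 'c'  n8⇒n11 (fail-walked)
[29] read 'c'  n11⇒n11 (fail-walked)
[30] read 'a'  n11⇒n12  → match P4@[29:30]
[31] read 'd'  n12⇒n6 (fail-walked)
[32] read 'e'  n6⇒n9  → match P2@[32:32]
[33] read 'd'  n9⇒n10  → match P3@[31:33]
[34] read 'e'  n10⇒n9 (fail-walked)  → match P2@[34:34]
[35] read 'a'  n9⇒n1 (fail-walked)
[36] read 'a'  n1⇒n2
[37] read 'e'  n2⇒n3  → match P2@[37:37]
[38] read 'c'  n3⇒n4
[39] read 'a'  n4⇒n5  → match P0@[35:39],P4@[38:39]
[40] read 'd'  n5⇒n6 (fail-walked)
[41] read 'e'  n6⇒n9  → match P2@[41:41]
[42] read 'd'  n9⇒n10  → match P3@[40:42]
[43] read 'a'  n10⇒n1 (fail-walked)
[44] read 'a'  n1⇒n2
[45] read 'e'  n2⇒n3  → match P2@[45:45]
[46] read 'c'  n3⇒n4
[47] read 'a'  n4⇒n5  → match P0@[43:47],P4@[46:47]
[48] read 'a'  n5⇒n2 (fail-walked)
[49] read 'd'  n2⇒n6 (fail-walked)
[50] read 'e'  n6⇒n9  → match P2@[50:50]
[51] read 'd'  n9⇒n10  → match P3@[49:51]
[52] read 'e'  n10⇒n9 (fail-walked)  → match P2@[52:52]
[53] read 'd'  n9⇒n10  → match P3@[51:53]
[54] read 'b'  n10⇒n7 (fail-walked)  → match P1@[53:54]
[55] read 'a'  n7⇒n1 (fail-walked)
[56] read 'a'  n1⇒n2
[57] read 'e'  n2⇒n3  → match P2@[57:57]
[58] read 'c'  n3⇒n4
[59] read 'a'  n4⇒n5  → match P0@[55:59],P4@[58:59]
[60] read 'a'  n5⇒n2 (fail-walked)
[61] read 'a'  n2⇒n2 (fail-walked)
[62] read 'e'  n2⇒n3  → match P2@[62:62]
[63] read 'c'  n3⇒n4
[64] read 'a'  n4⇒n5  → match P0@[60:64],P4@[63:64]
[65] read 'e'  n5⇒n8 (fail-walked)  → match P2@[65:65]
[66] read 'c'  n8⇒n11 (fail-walked)
[67] read 'a'  n11⇒n12  → match P4@[66:67]
[68] read 'd'  n12⇒n6 (fail-walked)

All matches (sorted): [[5,1],[7,2],[9,4],[12,2],[14,0],[14,4],[18,2],[20,0],[20,4],[23,1],[24,2],[26,2],[27,2],[30,4],[32,2],[33,3],[34,2],[37,2],[39,0],[39,4],[41,2],[42,3],[45,2],[47,0],[47,4],[50,2],[51,3],[52,2],[53,3],[54,1],[57,2],[59,0],[59,4],[62,2],[64,0],[64,4],[65,2],[67,4]]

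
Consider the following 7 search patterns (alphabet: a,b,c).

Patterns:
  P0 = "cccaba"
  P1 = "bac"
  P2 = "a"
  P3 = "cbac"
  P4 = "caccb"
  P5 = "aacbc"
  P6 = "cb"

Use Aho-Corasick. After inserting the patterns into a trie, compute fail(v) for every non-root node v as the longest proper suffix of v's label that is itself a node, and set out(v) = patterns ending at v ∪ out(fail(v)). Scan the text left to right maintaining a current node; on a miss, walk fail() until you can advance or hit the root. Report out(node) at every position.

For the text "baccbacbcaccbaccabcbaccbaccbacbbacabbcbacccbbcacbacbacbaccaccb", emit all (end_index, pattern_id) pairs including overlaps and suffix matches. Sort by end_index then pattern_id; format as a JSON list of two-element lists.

Construct AC machine:
Trie nodes:
  n0 'ε': a→10 b→7 c→1
  n1 'c': a→14 b→11 c→2
  n2 'cc': c→3
  n3 'ccc': a→4
  n4 'ccca': b→5
  n5 'cccab': a→6
  n6 'cccaba': ·  ←P0
  n7 'b': a→8
  n8 'ba': c→9
  n9 'bac': ·  ←P1
  n10 'a': a→18  ←P2
  n11 'cb': a→12  ←P6
  n12 'cba': c→13
  n13 'cbac': ·  ←P3
  n14 'ca': c→15
  n15 'cac': c→16
  n16 'cacc': b→17
  n17 'caccb': ·  ←P4
  n18 'aa': c→19
  n19 'aac': b→20
  n20 'aacb': c→21
  n21 'aacbc': ·  ←P5

Failure links (BFS by depth):
  fail(1) 'c': from fail(0)=0 chase 'c': 0 ⇒ 0;  out=∅∪out(0)=∅
  fail(7) 'b': from fail(0)=0 chase 'b': 0 ⇒ 0;  out=∅∪out(0)=∅
  fail(10) 'a': from fail(0)=0 chase 'a': 0 ⇒ 0;  out={2}∪out(0)={2}
  fail(2) 'cc': from fail(1)=0 chase 'c': 0 ⇒ 1;  out=∅∪out(1)=∅
  fail(8) 'ba': from fail(7)=0 chase 'a': 0 ⇒ 10;  out=∅∪out(10)={2}
  fail(11) 'cb': from fail(1)=0 chase 'b': 0 ⇒ 7;  out={6}∪out(7)={6}
  fail(14) 'ca': from fail(1)=0 chase 'a': 0 ⇒ 10;  out=∅∪out(10)={2}
  fail(18) 'aa': from fail(10)=0 chase 'a': 0 ⇒ 10;  out=∅∪out(10)={2}
  fail(3) 'ccc': from fail(2)=1 chase 'c': 1 ⇒ 2;  out=∅∪out(2)=∅
  fail(9) 'bac': from fail(8)=10 chase 'c': 10→0 ⇒ 1;  out={1}∪out(1)={1}
  fail(12) 'cba': from fail(11)=7 chase 'a': 7 ⇒ 8;  out=∅∪out(8)={2}
  fail(15) 'cac': from fail(14)=10 chase 'c': 10→0 ⇒ 1;  out=∅∪out(1)=∅
  fail(19) 'aac': from fail(18)=10 chase 'c': 10→0 ⇒ 1;  out=∅∪out(1)=∅
  fail(4) 'ccca': from fail(3)=2 chase 'a': 2→1 ⇒ 14;  out=∅∪out(14)={2}
  fail(13) 'cbac': from fail(12)=8 chase 'c': 8 ⇒ 9;  out={3}∪out(9)={1,3}
  fail(16) 'cacc': from fail(15)=1 chase 'c': 1 ⇒ 2;  out=∅∪out(2)=∅
  fail(20) 'aacb': from fail(19)=1 chase 'b': 1 ⇒ 11;  out=∅∪out(11)={6}
  fail(5) 'cccab': from fail(4)=14 chase 'b': 14→10→0 ⇒ 7;  out=∅∪out(7)=∅
  fail(17) 'caccb': from fail(16)=2 chase 'b': 2→1 ⇒ 11;  out={4}∪out(11)={4,6}
  fail(21) 'aacbc': from fail(20)=11 chase 'c': 11→7→0 ⇒ 1;  out={5}∪out(1)={5}
  fail(6) 'cccaba': from fail(5)=7 chase 'a': 7 ⇒ 8;  out={0}∪out(8)={0,2}

Scan:
pos 0 'b': at 7
pos 1 'a': at 8  → match P2@[1:1]
pos 2 'c': at 9  → match P1@[0:2]
pos 3 'c': at 2 (via fail)
pos 4 'b': at 11 (via fail)  → match P6@[3:4]
pos 5 'a': at 12  → match P2@[5:5]
pos 6 'c': at 13  → match P1@[4:6],P3@[3:6]
pos 7 'b': at 11 (via fail)  → match P6@[6:7]
pos 8 'c': at 1 (via fail)
pos 9 'a': at 14  → match P2@[9:9]
pos 10 'c': at 15
pos 11 'c': at 16
pos 12 'b': at 17  → match P4@[8:12],P6@[11:12]
pos 13 'a': at 12 (via fail)  → match P2@[13:13]
pos 14 'c': at 13  → match P1@[12:14],P3@[11:14]
pos 15 'c': at 2 (via fail)
pos 16 'a': at 14 (via fail)  → match P2@[16:16]
pos 17 'b': at 7 (via fail)
pos 18 'c': at 1 (via fail)
pos 19 'b': at 11  → match P6@[18:19]
pos 20 'a': at 12  → match P2@[20:20]
pos 21 'c': at 13  → match P1@[19:21],P3@[18:21]
pos 22 'c': at 2 (via fail)
pos 23 'b': at 11 (via fail)  → match P6@[22:23]
pos 24 'a': at 12  → match P2@[24:24]
pos 25 'c': at 13  → match P1@[23:25],P3@[22:25]
pos 26 'c': at 2 (via fail)
pos 27 'b': at 11 (via fail)  → match P6@[26:27]
pos 28 'a': at 12  → match P2@[28:28]
pos 29 'c': at 13  → match P1@[27:29],P3@[26:29]
pos 30 'b': at 11 (via fail)  → match P6@[29:30]
pos 31 'b': at 7 (via fail)
pos 32 'a': at 8  → match P2@[32:32]
pos 33 'c': at 9  → match P1@[31:33]
pos 34 'a': at 14 (via fail)  → match P2@[34:34]
pos 35 'b': at 7 (via fail)
pos 36 'b': at 7 (via fail)
pos 37 'c': at 1 (via fail)
pos 38 'b': at 11  → match P6@[37:38]
pos 39 'a': at 12  → match P2@[39:39]
pos 40 'c': at 13  → match P1@[38:40],P3@[37:40]
pos 41 'c': at 2 (via fail)
pos 42 'c': at 3
pos 43 'b': at 11 (via fail)  → match P6@[42:43]
pos 44 'b': at 7 (via fail)
pos 45 'c': at 1 (via fail)
pos 46 'a': at 14  → match P2@[46:46]
pos 47 'c': at 15
pos 48 'b': at 11 (via fail)  → match P6@[47:48]
pos 49 'a': at 12  → match P2@[49:49]
pos 50 'c': at 13  → match P1@[48:50],P3@[47:50]
pos 51 'b': at 11 (via fail)  → match P6@[50:51]
pos 52 'a': at 12  → match P2@[52:52]
pos 53 'c': at 13  → match P1@[51:53],P3@[50:53]
pos 54 'b': at 11 (via fail)  → match P6@[53:54]
pos 55 'a': at 12  → match P2@[55:55]
pos 56 'c': at 13  → match P1@[54:56],P3@[53:56]
pos 57 'c': at 2 (via fail)
pos 58 'a': at 14 (via fail)  → match P2@[58:58]
pos 59 'c': at 15
pos 60 'c': at 16
pos 61 'b': at 17  → match P4@[57:61],P6@[60:61]

Result: [[1,2],[2,1],[4,6],[5,2],[6,1],[6,3],[7,6],[9,2],[12,4],[12,6],[13,2],[14,1],[14,3],[16,2],[19,6],[20,2],[21,1],[21,3],[23,6],[24,2],[25,1],[25,3],[27,6],[28,2],[29,1],[29,3],[30,6],[32,2],[33,1],[34,2],[38,6],[39,2],[40,1],[40,3],[43,6],[46,2],[48,6],[49,2],[50,1],[50,3],[51,6],[52,2],[53,1],[53,3],[54,6],[55,2],[56,1],[56,3],[58,2],[61,4],[61,6]]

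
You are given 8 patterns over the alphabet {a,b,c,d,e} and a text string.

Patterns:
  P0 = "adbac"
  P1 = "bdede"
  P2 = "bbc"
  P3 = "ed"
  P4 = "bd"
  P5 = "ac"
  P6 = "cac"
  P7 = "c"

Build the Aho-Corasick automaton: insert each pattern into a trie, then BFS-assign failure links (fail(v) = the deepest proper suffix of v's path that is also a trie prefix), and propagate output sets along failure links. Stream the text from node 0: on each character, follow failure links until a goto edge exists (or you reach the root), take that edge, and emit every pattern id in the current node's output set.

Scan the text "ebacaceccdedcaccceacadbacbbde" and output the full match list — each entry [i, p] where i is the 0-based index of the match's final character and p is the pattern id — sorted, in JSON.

Construct AC machine:
Trie (insert patterns):
  0='ε' goto a→1 b→6 c→16 e→13
  1='a' goto c→15 d→2
  2='ad' goto b→3
  3='adb' goto a→4
  4='adba' goto c→5
  5='adbac' goto ·  [P0 ends]
  6='b' goto b→11 d→7
  7='bd' goto e→8  [P4 ends]
  8='bde' goto d→9
  9='bded' goto e→10
  10='bdede' goto ·  [P1 ends]
  11='bb' goto c→12
  12='bbc' goto ·  [P2 ends]
  13='e' goto d→14
  14='ed' goto ·  [P3 ends]
  15='ac' goto ·  [P5 ends]
  16='c' goto a→17  [P7 ends]
  17='ca' goto c→18
  18='cac' goto ·  [P6 ends]

Failure links (BFS by depth):
  n1('a'): parent n0 fail=0; on 'a' 0 → fail=0;  out ∅∪∅=∅
  n6('b'): parent n0 fail=0; on 'b' 0 → fail=0;  out ∅∪∅=∅
  n13('e'): parent n0 fail=0; on 'e' 0 → fail=0;  out ∅∪∅=∅
  n16('c'): parent n0 fail=0; on 'c' 0 → fail=0;  out {7}∪∅={7}
  n2('ad'): parent n1 fail=0; on 'd' 0 → fail=0;  out ∅∪∅=∅
  n7('bd'): parent n6 fail=0; on 'd' 0 → fail=0;  out {4}∪∅={4}
  n11('bb'): parent n6 fail=0; on 'b' 0 → fail=6;  out ∅∪∅=∅
  n14('ed'): parent n13 fail=0; on 'd' 0 → fail=0;  out {3}∪∅={3}
  n15('ac'): parent n1 fail=0; on 'c' 0 → fail=16;  out {5}∪{7}={5,7}
  n17('ca'): parent n16 fail=0; on 'a' 0 → fail=1;  out ∅∪∅=∅
  n3('adb'): parent n2 fail=0; on 'b' 0 → fail=6;  out ∅∪∅=∅
  n8('bde'): parent n7 fail=0; on 'e' 0 → fail=13;  out ∅∪∅=∅
  n12('bbc'): parent n11 fail=6; on 'c' 6→0 → fail=16;  out {2}∪{7}={2,7}
  n18('cac'): parent n17 fail=1; on 'c' 1 → fail=15;  out {6}∪{5,7}={5,6,7}
  n4('adba'): parent n3 fail=6; on 'a' 6→0 → fail=1;  out ∅∪∅=∅
  n9('bded'): parent n8 fail=13; on 'd' 13 → fail=14;  out ∅∪{3}={3}
  n5('adbac'): parent n4 fail=1; on 'c' 1 → fail=15;  out {0}∪{5,7}={0,5,7}
  n10('bdede'): parent n9 fail=14; on 'e' 14→0 → fail=13;  out {1}∪∅={1}

Scan:
pos 0 'e': at 13
pos 1 'b': at 6 (via fail)
pos 2 'a': at 1 (via fail)
pos 3 'c': at 15  emit P5@[2:3],P7@[3:3]
pos 4 'a': at 17 (via fail)
pos 5 'c': at 18  emit P5@[4:5],P6@[3:5],P7@[5:5]
pos 6 'e': at 13 (via fail)
pos 7 'c': at 16 (via fail)  emit P7@[7:7]
pos 8 'c': at 16 (via fail)  emit P7@[8:8]
pos 9 'd': at 0 (via fail)
pos 10 'e': at 13
pos 11 'd': at 14  emit P3@[10:11]
pos 12 'c': at 16 (via fail)  emit P7@[12:12]
pos 13 'a': at 17
pos 14 'c': at 18  emit P5@[13:14],P6@[12:14],P7@[14:14]
pos 15 'c': at 16 (via fail)  emit P7@[15:15]
pos 16 'c': at 16 (via fail)  emit P7@[16:16]
pos 17 'e': at 13 (via fail)
pos 18 'a': at 1 (via fail)
pos 19 'c': at 15  emit P5@[18:19],P7@[19:19]
pos 20 'a': at 17 (via fail)
pos 21 'd': at 2 (via fail)
pos 22 'b': at 3
pos 23 'a': at 4
pos 24 'c': at 5  emit P0@[20:24],P5@[23:24],P7@[24:24]
pos 25 'b': at 6 (via fail)
pos 26 'b': at 11
pos 27 'd': at 7 (via fail)  emit P4@[26:27]
pos 28 'e': at 8

All matches (sorted): [[3,5],[3,7],[5,5],[5,6],[5,7],[7,7],[8,7],[11,3],[12,7],[14,5],[14,6],[14,7],[15,7],[16,7],[19,5],[19,7],[24,0],[24,5],[24,7],[27,4]]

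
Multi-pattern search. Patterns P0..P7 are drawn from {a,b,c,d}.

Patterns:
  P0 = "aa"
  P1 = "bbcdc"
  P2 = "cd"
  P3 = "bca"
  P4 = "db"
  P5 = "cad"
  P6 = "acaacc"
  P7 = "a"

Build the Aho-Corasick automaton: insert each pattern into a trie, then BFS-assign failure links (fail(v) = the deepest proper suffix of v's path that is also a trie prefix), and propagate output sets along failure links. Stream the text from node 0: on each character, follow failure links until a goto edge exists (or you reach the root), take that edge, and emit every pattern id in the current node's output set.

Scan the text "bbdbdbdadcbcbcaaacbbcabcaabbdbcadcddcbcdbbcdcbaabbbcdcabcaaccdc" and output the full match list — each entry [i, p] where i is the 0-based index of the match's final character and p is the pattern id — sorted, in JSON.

Build:
Trie nodes:
  0='ε' goto a→1 b→3 c→8 d→12
  1='a' goto a→2 c→16  ←P7
  2='aa' goto ·  ←P0
  3='b' goto b→4 c→10
  4='bb' goto c→5
  5='bbc' goto d→6
  6='bbcd' goto c→7
  7='bbcdc' goto ·  ←P1
  8='c' goto a→14 d→9
  9='cd' goto ·  ←P2
  10='bc' goto a→11
  11='bca' goto ·  ←P3
  12='d' goto b→13
  13='db' goto ·  ←P4
  14='ca' goto d→15
  15='cad' goto ·  ←P5
  16='ac' goto a→17
  17='aca' goto a→18
  18='acaa' goto c→19
  19='acaac' goto c→20
  20='acaacc' goto ·  ←P6

BFS fail/out derivation:
  n1('a'): parent n0 fail=0; on 'a' 0 → fail=0;  out {7}∪∅={7}
  n3('b'): parent n0 fail=0; on 'b' 0 → fail=0;  out ∅∪∅=∅
  n8('c'): parent n0 fail=0; on 'c' 0 → fail=0;  out ∅∪∅=∅
  n12('d'): parent n0 fail=0; on 'd' 0 → fail=0;  out ∅∪∅=∅
  n2('aa'): parent n1 fail=0; on 'a' 0 → fail=1;  out {0}∪{7}={0,7}
  n4('bb'): parent n3 fail=0; on 'b' 0 → fail=3;  out ∅∪∅=∅
  n9('cd'): parent n8 fail=0; on 'd' 0 → fail=12;  out {2}∪∅={2}
  n10('bc'): parent n3 fail=0; on 'c' 0 → fail=8;  out ∅∪∅=∅
  n13('db'): parent n12 fail=0; on 'b' 0 → fail=3;  out {4}∪∅={4}
  n14('ca'): parent n8 fail=0; on 'a' 0 → fail=1;  out ∅∪{7}={7}
  n16('ac'): parent n1 fail=0; on 'c' 0 → fail=8;  out ∅∪∅=∅
  n5('bbc'): parent n4 fail=3; on 'c' 3 → fail=10;  out ∅∪∅=∅
  n11('bca'): parent n10 fail=8; on 'a' 8 → fail=14;  out {3}∪{7}={3,7}
  n15('cad'): parent n14 fail=1; on 'd' 1→0 → fail=12;  out {5}∪∅={5}
  n17('aca'): parent n16 fail=8; on 'a' 8 → fail=14;  out ∅∪{7}={7}
  n6('bbcd'): parent n5 fail=10; on 'd' 10→8 → fail=9;  out ∅∪{2}={2}
  n18('acaa'): parent n17 fail=14; on 'a' 14→1 → fail=2;  out ∅∪{0,7}={0,7}
  n7('bbcdc'): parent n6 fail=9; on 'c' 9→12→0 → fail=8;  out {1}∪∅={1}
  n19('acaac'): parent n18 fail=2; on 'c' 2→1 → fail=16;  out ∅∪∅=∅
  n20('acaacc'): parent n19 fail=16; on 'c' 16→8→0 → fail=8;  out {6}∪∅={6}

Run:
pos 0 'b': at 3
pos 1 'b': at 4
pos 2 'd': at 12 (via fail)
pos 3 'b': at 13  → match P4@[2:3]
pos 4 'd': at 12 (via fail)
pos 5 'b': at 13  → match P4@[4:5]
pos 6 'd': at 12 (via fail)
pos 7 'a': at 1 (via fail)  → match P7@[7:7]
pos 8 'd': at 12 (via fail)
pos 9 'c': at 8 (via fail)
pos 10 'b': at 3 (via fail)
pos 11 'c': at 10
pos 12 'b': at 3 (via fail)
pos 13 'c': at 10
pos 14 'a': at 11  → match P3@[12:14],P7@[14:14]
pos 15 'a': at 2 (via fail)  → match P0@[14:15],P7@[15:15]
pos 16 'a': at 2 (via fail)  → match P0@[15:16],P7@[16:16]
pos 17 'c': at 16 (via fail)
pos 18 'b': at 3 (via fail)
pos 19 'b': at 4
pos 20 'c': at 5
pos 21 'a': at 11 (via fail)  → match P3@[19:21],P7@[21:21]
pos 22 'b': at 3 (via fail)
pos 23 'c': at 10
pos 24 'a': at 11  → match P3@[22:24],P7@[24:24]
pos 25 'a': at 2 (via fail)  → match P0@[24:25],P7@[25:25]
pos 26 'b': at 3 (via fail)
pos 27 'b': at 4
pos 28 'd': at 12 (via fail)
pos 29 'b': at 13  → match P4@[28:29]
pos 30 'c': at 10 (via fail)
pos 31 'a': at 11  → match P3@[29:31],P7@[31:31]
pos 32 'd': at 15 (via fail)  → match P5@[30:32]
pos 33 'c': at 8 (via fail)
pos 34 'd': at 9  → match P2@[33:34]
pos 35 'd': at 12 (via fail)
pos 36 'c': at 8 (via fail)
pos 37 'b': at 3 (via fail)
pos 38 'c': at 10
pos 39 'd': at 9 (via fail)  → match P2@[38:39]
pos 40 'b': at 13 (via fail)  → match P4@[39:40]
pos 41 'b': at 4 (via fail)
pos 42 'c': at 5
pos 43 'd': at 6  → match P2@[42:43]
pos 44 'c': at 7  → match P1@[40:44]
pos 45 'b': at 3 (via fail)
pos 46 'a': at 1 (via fail)  → match P7@[46:46]
pos 47 'a': at 2  → match P0@[46:47],P7@[47:47]
pos 48 'b': at 3 (via fail)
pos 49 'b': at 4
pos 50 'b': at 4 (via fail)
pos 51 'c': at 5
pos 52 'd': at 6  → match P2@[51:52]
pos 53 'c': at 7  → match P1@[49:53]
pos 54 'a': at 14 (via fail)  → match P7@[54:54]
pos 55 'b': at 3 (via fail)
pos 56 'c': at 10
pos 57 'a': at 11  → match P3@[55:57],P7@[57:57]
pos 58 'a': at 2 (via fail)  → match P0@[57:58],P7@[58:58]
pos 59 'c': at 16 (via fail)
pos 60 'c': at 8 (via fail)
pos 61 'd': at 9  → match P2@[60:61]
pos 62 'c': at 8 (via fail)

All matches (sorted): [[3,4],[5,4],[7,7],[14,3],[14,7],[15,0],[15,7],[16,0],[16,7],[21,3],[21,7],[24,3],[24,7],[25,0],[25,7],[29,4],[31,3],[31,7],[32,5],[34,2],[39,2],[40,4],[43,2],[44,1],[46,7],[47,0],[47,7],[52,2],[53,1],[54,7],[57,3],[57,7],[58,0],[58,7],[61,2]]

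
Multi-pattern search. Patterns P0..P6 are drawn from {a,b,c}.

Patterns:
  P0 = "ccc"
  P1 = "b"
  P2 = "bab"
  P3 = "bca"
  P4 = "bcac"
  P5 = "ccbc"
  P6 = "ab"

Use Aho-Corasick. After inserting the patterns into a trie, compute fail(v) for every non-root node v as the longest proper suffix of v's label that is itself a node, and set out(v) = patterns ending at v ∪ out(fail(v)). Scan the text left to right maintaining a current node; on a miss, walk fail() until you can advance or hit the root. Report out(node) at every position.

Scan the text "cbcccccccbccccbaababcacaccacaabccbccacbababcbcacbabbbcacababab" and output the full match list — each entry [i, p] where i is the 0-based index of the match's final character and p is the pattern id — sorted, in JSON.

Build:
Trie nodes:
  n0 'ε': a→12 b→4 c→1
  n1 'c': c→2
  n2 'cc': b→10 c→3
  n3 'ccc': ·  ←P0
  n4 'b': a→5 c→7  ←P1
  n5 'ba': b→6
  n6 'bab': ·  ←P2
  n7 'bc': a→8
  n8 'bca': c→9  ←P3
  n9 'bcac': ·  ←P4
  n10 'ccb': c→11
  n11 'ccbc': ·  ←P5
  n12 'a': b→13
  n13 'ab': ·  ←P6

Failure links (BFS by depth):
  n1('c'): parent n0 fail=0; on 'c' 0 → fail=0;  out ∅∪∅=∅
  n4('b'): parent n0 fail=0; on 'b' 0 → fail=0;  out {1}∪∅={1}
  n12('a'): parent n0 fail=0; on 'a' 0 → fail=0;  out ∅∪∅=∅
  n2('cc'): parent n1 fail=0; on 'c' 0 → fail=1;  out ∅∪∅=∅
  n5('ba'): parent n4 fail=0; on 'a' 0 → fail=12;  out ∅∪∅=∅
  n7('bc'): parent n4 fail=0; on 'c' 0 → fail=1;  out ∅∪∅=∅
  n13('ab'): parent n12 fail=0; on 'b' 0 → fail=4;  out {6}∪{1}={1,6}
  n3('ccc'): parent n2 fail=1; on 'c' 1 → fail=2;  out {0}∪∅={0}
  n6('bab'): parent n5 fail=12; on 'b' 12 → fail=13;  out {2}∪{1,6}={1,2,6}
  n8('bca'): parent n7 fail=1; on 'a' 1→0 → fail=12;  out {3}∪∅={3}
  n10('ccb'): parent n2 fail=1; on 'b' 1→0 → fail=4;  out ∅∪{1}={1}
  n9('bcac'): parent n8 fail=12; on 'c' 12→0 → fail=1;  out {4}∪∅={4}
  n11('ccbc'): parent n10 fail=4; on 'c' 4 → fail=7;  out {5}∪∅={5}

Text stream:
pos 0 'c': at 1
pos 1 'b': at 4 (fail-walked)  emit P1@[1:1]
pos 2 'c': at 7
pos 3 'c': at 2 (fail-walked)
pos 4 'c': at 3  emit P0@[2:4]
pos 5 'c': at 3 (fail-walked)  emit P0@[3:5]
pos 6 'c': at 3 (fail-walked)  emit P0@[4:6]
pos 7 'c': at 3 (fail-walked)  emit P0@[5:7]
pos 8 'c': at 3 (fail-walked)  emit P0@[6:8]
pos 9 'b': at 10 (fail-walked)  emit P1@[9:9]
pos 10 'c': at 11  emit P5@[7:10]
pos 11 'c': at 2 (fail-walked)
pos 12 'c': at 3  emit P0@[10:12]
pos 13 'c': at 3 (fail-walked)  emit P0@[11:13]
pos 14 'b': at 10 (fail-walked)  emit P1@[14:14]
pos 15 'a': at 5 (fail-walked)
pos 16 'a': at 12 (fail-walked)
pos 17 'b': at 13  emit P1@[17:17],P6@[16:17]
pos 18 'a': at 5 (fail-walked)
pos 19 'b': at 6  emit P1@[19:19],P2@[17:19],P6@[18:19]
pos 20 'c': at 7 (fail-walked)
pos 21 'a': at 8  emit P3@[19:21]
pos 22 'c': at 9  emit P4@[19:22]
pos 23 'a': at 12 (fail-walked)
pos 24 'c': at 1 (fail-walked)
pos 25 'c': at 2
pos 26 'a': at 12 (fail-walked)
pos 27 'c': at 1 (fail-walked)
pos 28 'a': at 12 (fail-walked)
pos 29 'a': at 12 (fail-walked)
pos 30 'b': at 13  emit P1@[30:30],P6@[29:30]
pos 31 'c': at 7 (fail-walked)
pos 32 'c': at 2 (fail-walked)
pos 33 'b': at 10  emit P1@[33:33]
pos 34 'c': at 11  emit P5@[31:34]
pos 35 'c': at 2 (fail-walked)
pos 36 'a': at 12 (fail-walked)
pos 37 'c': at 1 (fail-walked)
pos 38 'b': at 4 (fail-walked)  emit P1@[38:38]
pos 39 'a': at 5
pos 40 'b': at 6  emit P1@[40:40],P2@[38:40],P6@[39:40]
pos 41 'a': at 5 (fail-walked)
pos 42 'b': at 6  emit P1@[42:42],P2@[40:42],P6@[41:42]
pos 43 'c': at 7 (fail-walked)
pos 44 'b': at 4 (fail-walked)  emit P1@[44:44]
pos 45 'c': at 7
pos 46 'a': at 8  emit P3@[44:46]
pos 47 'c': at 9  emit P4@[44:47]
pos 48 'b': at 4 (fail-walked)  emit P1@[48:48]
pos 49 'a': at 5
pos 50 'b': at 6  emit P1@[50:50],P2@[48:50],P6@[49:50]
pos 51 'b': at 4 (fail-walked)  emit P1@[51:51]
pos 52 'b': at 4 (fail-walked)  emit P1@[52:52]
pos 53 'c': at 7
pos 54 'a': at 8  emit P3@[52:54]
pos 55 'c': at 9  emit P4@[52:55]
pos 56 'a': at 12 (fail-walked)
pos 57 'b': at 13  emit P1@[57:57],P6@[56:57]
pos 58 'a': at 5 (fail-walked)
pos 59 'b': at 6  emit P1@[59:59],P2@[57:59],P6@[58:59]
pos 60 'a': at 5 (fail-walked)
pos 61 'b': at 6  emit P1@[61:61],P2@[59:61],P6@[60:61]

All matches (sorted): [[1,1],[4,0],[5,0],[6,0],[7,0],[8,0],[9,1],[10,5],[12,0],[13,0],[14,1],[17,1],[17,6],[19,1],[19,2],[19,6],[21,3],[22,4],[30,1],[30,6],[33,1],[34,5],[38,1],[40,1],[40,2],[40,6],[42,1],[42,2],[42,6],[44,1],[46,3],[47,4],[48,1],[50,1],[50,2],[50,6],[51,1],[52,1],[54,3],[55,4],[57,1],[57,6],[59,1],[59,2],[59,6],[61,1],[61,2],[61,6]]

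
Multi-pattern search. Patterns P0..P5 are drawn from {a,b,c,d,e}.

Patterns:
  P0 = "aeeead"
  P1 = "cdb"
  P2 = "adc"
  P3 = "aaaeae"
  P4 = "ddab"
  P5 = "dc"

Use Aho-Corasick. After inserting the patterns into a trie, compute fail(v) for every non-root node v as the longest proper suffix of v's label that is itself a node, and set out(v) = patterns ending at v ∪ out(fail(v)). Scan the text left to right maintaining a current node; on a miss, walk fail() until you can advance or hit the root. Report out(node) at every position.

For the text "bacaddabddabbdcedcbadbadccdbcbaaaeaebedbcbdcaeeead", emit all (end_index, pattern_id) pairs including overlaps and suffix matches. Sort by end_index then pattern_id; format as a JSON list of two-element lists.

Build:
Trie nodes:
  n0 'ε': a→1 c→7 d→17
  n1 'a': a→12 d→10 e→2
  n2 'ae': e→3
  n3 'aee': e→4
  n4 'aeee': a→5
  n5 'aeeea': d→6
  n6 'aeeead': ·  ←P0
  n7 'c': d→8
  n8 'cd': b→9
  n9 'cdb': ·  ←P1
  n10 'ad': c→11
  n11 'adc': ·  ←P2
  n12 'aa': a→13
  n13 'aaa': e→14
  n14 'aaae': a→15
  n15 'aaaea': e→16
  n16 'aaaeae': ·  ←P3
  n17 'd': c→21 d→18
  n18 'dd': a→19
  n19 'dda': b→20
  n20 'ddab': ·  ←P4
  n21 'dc': ·  ←P5

BFS fail/out derivation:
  n1('a'): parent n0 fail=0; on 'a' 0 → fail=0;  out ∅∪∅=∅
  n7('c'): parent n0 fail=0; on 'c' 0 → fail=0;  out ∅∪∅=∅
  n17('d'): parent n0 fail=0; on 'd' 0 → fail=0;  out ∅∪∅=∅
  n2('ae'): parent n1 fail=0; on 'e' 0 → fail=0;  out ∅∪∅=∅
  n8('cd'): parent n7 fail=0; on 'd' 0 → fail=17;  out ∅∪∅=∅
  n10('ad'): parent n1 fail=0; on 'd' 0 → fail=17;  out ∅∪∅=∅
  n12('aa'): parent n1 fail=0; on 'a' 0 → fail=1;  out ∅∪∅=∅
  n18('dd'): parent n17 fail=0; on 'd' 0 → fail=17;  out ∅∪∅=∅
  n21('dc'): parent n17 fail=0; on 'c' 0 → fail=7;  out {5}∪∅={5}
  n3('aee'): parent n2 fail=0; on 'e' 0 → fail=0;  out ∅∪∅=∅
  n9('cdb'): parent n8 fail=17; on 'b' 17→0 → fail=0;  out {1}∪∅={1}
  n11('adc'): parent n10 fail=17; on 'c' 17 → fail=21;  out {2}∪{5}={2,5}
  n13('aaa'): parent n12 fail=1; on 'a' 1 → fail=12;  out ∅∪∅=∅
  n19('dda'): parent n18 fail=17; on 'a' 17→0 → fail=1;  out ∅∪∅=∅
  n4('aeee'): parent n3 fail=0; on 'e' 0 → fail=0;  out ∅∪∅=∅
  n14('aaae'): parent n13 fail=12; on 'e' 12→1 → fail=2;  out ∅∪∅=∅
  n20('ddab'): parent n19 fail=1; on 'b' 1→0 → fail=0;  out {4}∪∅={4}
  n5('aeeea'): parent n4 fail=0; on 'a' 0 → fail=1;  out ∅∪∅=∅
  n15('aaaea'): parent n14 fail=2; on 'a' 2→0 → fail=1;  out ∅∪∅=∅
  n6('aeeead'): parent n5 fail=1; on 'd' 1 → fail=10;  out {0}∪∅={0}
  n16('aaaeae'): parent n15 fail=1; on 'e' 1 → fail=2;  out {3}∪∅={3}

Scan:
[0] read 'b'  n0⇒n0
[1] read 'a'  n0⇒n1
[2] read 'c'  n1⇒n7 (fail-walked)
[3] read 'a'  n7⇒n1 (fail-walked)
[4] read 'd'  n1⇒n10
[5] read 'd'  n10⇒n18 (fail-walked)
[6] read 'a'  n18⇒n19
[7] read 'b'  n19⇒n20  ** P4@[4:7]
[8] read 'd'  n20⇒n17 (fail-walked)
[9] read 'd'  n17⇒n18
[10] read 'a'  n18⇒n19
[11] read 'b'  n19⇒n20  ** P4@[8:11]
[12] read 'b'  n20⇒n0 (fail-walked)
[13] read 'd'  n0⇒n17
[14] read 'c'  n17⇒n21  ** P5@[13:14]
[15] read 'e'  n21⇒n0 (fail-walked)
[16] read 'd'  n0⇒n17
[17] read 'c'  n17⇒n21  ** P5@[16:17]
[18] read 'b'  n21⇒n0 (fail-walked)
[19] read 'a'  n0⇒n1
[20] read 'd'  n1⇒n10
[21] read 'b'  n10⇒n0 (fail-walked)
[22] read 'a'  n0⇒n1
[23] read 'd'  n1⇒n10
[24] read 'c'  n10⇒n11  ** P2@[22:24],P5@[23:24]
[25] read 'c'  n11⇒n7 (fail-walked)
[26] read 'd'  n7⇒n8
[27] read 'b'  n8⇒n9  ** P1@[25:27]
[28] read 'c'  n9⇒n7 (fail-walked)
[29] read 'b'  n7⇒n0 (fail-walked)
[30] read 'a'  n0⇒n1
[31] read 'a'  n1⇒n12
[32] read 'a'  n12⇒n13
[33] read 'e'  n13⇒n14
[34] read 'a'  n14⇒n15
[35] read 'e'  n15⇒n16  ** P3@[30:35]
[36] read 'b'  n16⇒n0 (fail-walked)
[37] read 'e'  n0⇒n0
[38] read 'd'  n0⇒n17
[39] read 'b'  n17⇒n0 (fail-walked)
[40] read 'c'  n0⇒n7
[41] read 'b'  n7⇒n0 (fail-walked)
[42] read 'd'  n0⇒n17
[43] read 'c'  n17⇒n21  ** P5@[42:43]
[44] read 'a'  n21⇒n1 (fail-walked)
[45] read 'e'  n1⇒n2
[46] read 'e'  n2⇒n3
[47] read 'e'  n3⇒n4
[48] read 'a'  n4⇒n5
[49] read 'd'  n5⇒n6  ** P0@[44:49]

Result: [[7,4],[11,4],[14,5],[17,5],[24,2],[24,5],[27,1],[35,3],[43,5],[49,0]]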